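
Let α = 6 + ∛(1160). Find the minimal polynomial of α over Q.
m_α(x) = x^3 - 18x^2 + 108x - 1376

Set β = α - 6 = ∛(1160), so β^3 = 1160. Then (α - 6)^3 - 1160 = 0, i.e. α is a root of g(x) = (x - 6)^3 - 1160 = x^3 - 18x^2 + 108x - 1376. Since g(x) = h(x - 6) where h(x) = x^3 - 1160, and h is irreducible over Q (because 1160 is not a perfect cube, so h has no rational root, and a monic cubic with no rational root is irreducible), g is also irreducible (irreducibility is preserved under the substitution x → x - 6). Hence m_α(x) = x^3 - 18x^2 + 108x - 1376.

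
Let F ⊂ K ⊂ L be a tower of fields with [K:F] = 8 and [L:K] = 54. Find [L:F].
[L:F] = 432

The tower law says that for any tower of field extensions F ⊂ K ⊂ L with finite degrees, [L:F] = [L:K] · [K:F]. Here this gives [L:F] = 54 · 8 = 432.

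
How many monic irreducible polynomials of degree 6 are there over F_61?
There are 8586690620 monic irreducible polynomials of degree 6 over F_61

Each element of F_{61^6} that lies in no proper subfield is a root of exactly one monic irreducible of degree 6 over F_61, and each such polynomial has 6 distinct roots in F_{61^6}. By Möbius inversion the count is N_61(6) = (1/6) Σ_{d|6} μ(6/d) · 61^d = (1/6)(μ(6)·61^1 + μ(3)·61^2 + μ(2)·61^3 + μ(1)·61^6) = 51520143720/6 = 8586690620.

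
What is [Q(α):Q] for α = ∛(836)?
[Q(α):Q] = 3

The minimal polynomial of α is x^3 - 836, irreducible over Q since 836 is not a perfect cube (so x^3 - 836 has no rational root). Hence [Q(α):Q] = deg(m_α) = 3.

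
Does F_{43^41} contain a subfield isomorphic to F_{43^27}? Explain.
No: F_{43^27} is not a subfield of F_{43^41}

F_{p^m} embeds in F_{p^n} iff m | n. Here 27 ∤ 41 (since 41 = 1·27 + 14 with remainder 14 ≠ 0), so F_{43^27} is not a subfield of F_{43^41}. Equivalently: if it were, the tower law would give 27 = [F_{43^27}:F_43] dividing [F_{43^41}:F_43] = 41, contradiction.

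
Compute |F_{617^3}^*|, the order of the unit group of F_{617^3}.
|F_{617^3}^*| = 234885112

F_{617^3} has 617^3 = 234885113 elements; its multiplicative group consists of all nonzero elements, so |F_{617^3}^*| = 234885113 - 1 = 234885112. (It is cyclic since any finite subgroup of the multiplicative group of a field is cyclic.)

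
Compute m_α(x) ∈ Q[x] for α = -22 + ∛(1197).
m_α(x) = x^3 + 66x^2 + 1452x + 9451

Set β = α + 22 = ∛(1197), so β^3 = 1197. Then (α + 22)^3 - 1197 = 0, i.e. α is a root of g(x) = (x + 22)^3 - 1197 = x^3 + 66x^2 + 1452x + 9451. Since g(x) = h(x + 22) where h(x) = x^3 - 1197, and h is irreducible over Q (because 1197 is not a perfect cube, so h has no rational root, and a monic cubic with no rational root is irreducible), g is also irreducible (irreducibility is preserved under the substitution x → x + 22). Hence m_α(x) = x^3 + 66x^2 + 1452x + 9451.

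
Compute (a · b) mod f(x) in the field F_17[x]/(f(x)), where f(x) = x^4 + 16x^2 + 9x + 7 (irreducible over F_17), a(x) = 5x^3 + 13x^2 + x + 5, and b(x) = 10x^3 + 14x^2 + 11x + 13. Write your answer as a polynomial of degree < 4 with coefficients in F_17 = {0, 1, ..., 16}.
a · b ≡ 5x^3 + 12x^2 + 7x + 9 (mod f(x))

Multiply in F_17[x]: a(x)·b(x) = (5x^3 + 13x^2 + x + 5)·(10x^3 + 14x^2 + 11x + 13) = 16x^6 + 13x^5 + 9x^4 + 12x^2 + 14. This has degree ≥ 4, so divide by f(x) over F_17: 16x^6 + 13x^5 + 9x^4 + 12x^2 + 14 = (16x^2 + 13x + 8)·(x^4 + 16x^2 + 9x + 7) + (5x^3 + 12x^2 + 7x + 9). Hence a·b ≡ 5x^3 + 12x^2 + 7x + 9 (mod f). (F_17[x]/(f) is a field with 17^4 = 83521 elements since f is irreducible of degree 4.)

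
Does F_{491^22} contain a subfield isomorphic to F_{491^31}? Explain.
No: F_{491^31} is not a subfield of F_{491^22}

F_{p^m} embeds in F_{p^n} iff m | n. Here 31 ∤ 22 (since 22 = 0·31 + 22 with remainder 22 ≠ 0), so F_{491^31} is not a subfield of F_{491^22}. Equivalently: if it were, the tower law would give 31 = [F_{491^31}:F_491] dividing [F_{491^22}:F_491] = 22, contradiction.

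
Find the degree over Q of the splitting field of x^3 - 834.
[K : Q] = 6

The roots of x^3 - 834 are ∛834, ω∛834, ω^2∛834 where ω = e^(2πi/3) is a primitive cube root of unity, so K = Q(∛834, ω). Now [Q(∛834):Q] = 3 (since 834 is not a perfect cube, x^3 - 834 is irreducible) and [Q(ω):Q] = 2. Both 2 and 3 divide [K:Q], and [K:Q] ≤ 3·2 = 6, so [K:Q] = 6. (Equivalently: Q(∛834) ⊂ R but ω ∉ R, so [K : Q(∛834)] = 2.)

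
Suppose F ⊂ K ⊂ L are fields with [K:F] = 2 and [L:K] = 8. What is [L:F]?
[L:F] = 16

The tower law says that for any tower of field extensions F ⊂ K ⊂ L with finite degrees, [L:F] = [L:K] · [K:F]. Here this gives [L:F] = 8 · 2 = 16.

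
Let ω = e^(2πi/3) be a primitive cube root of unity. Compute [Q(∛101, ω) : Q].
[Q(∛101, ω) : Q] = 6

[Q(∛101):Q] = 3 (min poly x^3 - 101, irreducible since 101 is not a perfect cube). [Q(ω):Q] = 2 (min poly x^2 + x + 1). Since Q(∛101) ⊂ R and ω ∉ R, we have ω ∉ Q(∛101), so x^2 + x + 1 remains irreducible over Q(∛101) and [Q(∛101, ω) : Q(∛101)] = 2. By the tower law, [Q(∛101, ω) : Q] = 3 · 2 = 6. (In fact Q(∛101, ω) is the splitting field of x^3 - 101 over Q.)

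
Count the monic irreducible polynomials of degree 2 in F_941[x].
There are 442270 monic irreducible polynomials of degree 2 over F_941

Each element of F_{941^2} that lies in no proper subfield is a root of exactly one monic irreducible of degree 2 over F_941, and each such polynomial has 2 distinct roots in F_{941^2}. By Möbius inversion the count is N_941(2) = (1/2) Σ_{d|2} μ(2/d) · 941^d = (1/2)(μ(2)·941^1 + μ(1)·941^2) = 884540/2 = 442270.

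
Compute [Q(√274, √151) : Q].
[Q(√274, √151) : Q] = 4

[Q(√274):Q] = 2 (min poly x^2 - 274, irreducible since 274 is squarefree > 1). For the top step, suppose √151 ∈ Q(√274), say √151 = c + d√274 with c, d ∈ Q. Squaring: 151 = c^2 + 274d^2 + 2cd√274. Since √274 ∉ Q this forces 2cd = 0. If d = 0 then √151 = c ∈ Q, contradicting 151 squarefree > 1. If c = 0 then 151 = 274d^2, so 274·151 = (274d)^2 is a perfect square in Q — but 274·151 = 41374 is not a perfect square (since 274 and 151 are distinct squarefree integers). Contradiction. Hence √151 ∉ Q(√274), so x^2 - 151 stays irreducible over Q(√274) and [Q(√274, √151) : Q(√274)] = 2. By the tower law, [Q(√274, √151) : Q] = 2 · 2 = 4.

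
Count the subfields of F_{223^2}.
F_{223^2} has 2 subfields

The subfields of F_{p^n} are exactly the fields F_{p^d} for d | n (each is the fixed field of the unique index-d subgroup of Gal(F_{p^n}/F_p) ≅ Z/nZ). The divisors of n = 2 are {1, 2}, giving 2 subfields: F_{223^1}, F_{223^2}.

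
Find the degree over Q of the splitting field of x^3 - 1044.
[K : Q] = 6

The roots of x^3 - 1044 are ∛1044, ω∛1044, ω^2∛1044 where ω = e^(2πi/3) is a primitive cube root of unity, so K = Q(∛1044, ω). Now [Q(∛1044):Q] = 3 (since 1044 is not a perfect cube, x^3 - 1044 is irreducible) and [Q(ω):Q] = 2. Both 2 and 3 divide [K:Q], and [K:Q] ≤ 3·2 = 6, so [K:Q] = 6. (Equivalently: Q(∛1044) ⊂ R but ω ∉ R, so [K : Q(∛1044)] = 2.)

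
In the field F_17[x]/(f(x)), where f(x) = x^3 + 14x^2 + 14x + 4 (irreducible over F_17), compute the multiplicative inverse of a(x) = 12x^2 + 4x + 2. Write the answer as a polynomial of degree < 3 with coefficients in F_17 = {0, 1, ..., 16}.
a(x)^(-1) ≡ 13x^2 + 16x + 5 (mod f(x))

Since f is irreducible over F_17, F_17[x]/(f) is a field and a(x) ≠ 0 has an inverse. Apply the extended Euclidean algorithm to f(x) and a(x) in F_17[x]: f(x) = (10x + 12)·a(x) + (14x + 14);  a(x) = (13x + 14)·(14x + 14) + (10). The last nonzero remainder is the constant 10 = gcd(f, a) in F_17. Back-substituting through the division chain expresses 10 = s(x)·a(x) + t(x)·f(x) with s(x) ≡ 11x^2 + 7x + 16 (mod f), so (11x^2 + 7x + 16)·a(x) ≡ 10 (mod f). Multiplying by 10^(-1) ≡ 12 in F_17 gives a(x)^(-1) ≡ 12·(11x^2 + 7x + 16) ≡ 13x^2 + 16x + 5 (mod f). Check: (12x^2 + 4x + 2)·(13x^2 + 16x + 5) = 3x^4 + 6x^3 + 14x^2 + x + 10 ≡ 1 (mod x^3 + 14x^2 + 14x + 4).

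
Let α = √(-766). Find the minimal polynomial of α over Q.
m_α(x) = x^2 + 766

α satisfies α^2 + 766 = 0, so x^2 + 766 annihilates α. Since d = -766 is squarefree and ≠ 1, it is not a perfect square in Q, so x^2 + 766 has no rational root and is therefore irreducible over Q (a degree-2 polynomial over a field is irreducible iff it has no root). Hence m_α(x) = x^2 + 766.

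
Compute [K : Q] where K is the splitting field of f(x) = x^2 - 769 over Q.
[K : Q] = 2

f(x) = x^2 - 769 factors as (x - √769)(x + √769). The splitting field is K = Q(√769). Since 769 is squarefree and > 1, it is not a perfect square, so x^2 - 769 is irreducible over Q and [Q(√769) : Q] = 2. Hence [K : Q] = 2.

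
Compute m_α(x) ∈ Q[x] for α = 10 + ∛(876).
m_α(x) = x^3 - 30x^2 + 300x - 1876

Set β = α - 10 = ∛(876), so β^3 = 876. Then (α - 10)^3 - 876 = 0, i.e. α is a root of g(x) = (x - 10)^3 - 876 = x^3 - 30x^2 + 300x - 1876. Since g(x) = h(x - 10) where h(x) = x^3 - 876, and h is irreducible over Q (because 876 is not a perfect cube, so h has no rational root, and a monic cubic with no rational root is irreducible), g is also irreducible (irreducibility is preserved under the substitution x → x - 10). Hence m_α(x) = x^3 - 30x^2 + 300x - 1876.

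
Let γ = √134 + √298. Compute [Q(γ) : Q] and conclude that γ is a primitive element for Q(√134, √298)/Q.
[Q(γ) : Q] = 4 (equivalently, Q(γ) = Q(√134, √298))

Obviously Q(γ) ⊆ Q(√134, √298), and [Q(√134, √298):Q] = 4 (since 134, 298 are distinct squarefree integers > 1 with 39932 not a perfect square). To show equality we compute the minimal polynomial of γ. From γ = √134 + √298: γ^2 = 134 + 2√(39932) + 298 = 432 + 2√(39932), so γ^2 - 432 = 2√(39932); squaring, (γ^2 - 432)^2 = 4·39932, i.e. γ^4 - 864γ^2 + 186624 - 159728 = 0, i.e. γ^4 - 864γ^2 + 26896 = 0. So γ is a root of x^4 - 864x^2 + 26896. This polynomial is irreducible over Q: it has no rational root (each ±√134 ± √298 is irrational), and any factorization into two quadratics over Q would force √(39932) ∈ Q (pairing opposite roots) or √134, √298 ∈ Q (other pairings), all impossible. Hence [Q(γ):Q] = 4 = [Q(√134, √298):Q], so Q(γ) = Q(√134, √298).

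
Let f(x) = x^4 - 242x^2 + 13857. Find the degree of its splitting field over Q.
[K : Q] = 4

Solving the quadratic in x^2: x^2 = (242 ± √(242^2 - 4·13857))/2 = (242 ± √3136)/2 = (242 ± 56)/2, giving x^2 = 149 or x^2 = 93. So f(x) = (x^2 - 149)(x^2 - 93) and the roots of f are ±√149, ±√93. Hence the splitting field is K = Q(√149, √93). Since 149 and 93 are distinct squarefree integers > 1, their product 13857 is not a perfect square, so √93 ∉ Q(√149). By the tower law [K:Q] = [Q(√149,√93):Q(√149)] · [Q(√149):Q] = 2 · 2 = 4.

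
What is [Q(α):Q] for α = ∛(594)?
[Q(α):Q] = 3

The minimal polynomial of α is x^3 - 594, irreducible over Q since 594 is not a perfect cube (so x^3 - 594 has no rational root). Hence [Q(α):Q] = deg(m_α) = 3.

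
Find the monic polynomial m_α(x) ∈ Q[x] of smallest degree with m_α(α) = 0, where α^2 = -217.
m_α(x) = x^2 + 217

α satisfies α^2 + 217 = 0, so x^2 + 217 annihilates α. Since d = -217 is squarefree and ≠ 1, it is not a perfect square in Q, so x^2 + 217 has no rational root and is therefore irreducible over Q (a degree-2 polynomial over a field is irreducible iff it has no root). Hence m_α(x) = x^2 + 217.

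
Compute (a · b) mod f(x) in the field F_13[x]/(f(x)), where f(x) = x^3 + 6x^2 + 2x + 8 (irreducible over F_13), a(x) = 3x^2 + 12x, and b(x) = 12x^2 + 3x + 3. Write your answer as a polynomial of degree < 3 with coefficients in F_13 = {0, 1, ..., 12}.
a · b ≡ 4x + 10 (mod f(x))

Multiply in F_13[x]: a(x)·b(x) = (3x^2 + 12x)·(12x^2 + 3x + 3) = 10x^4 + 10x^3 + 6x^2 + 10x. This has degree ≥ 3, so divide by f(x) over F_13: 10x^4 + 10x^3 + 6x^2 + 10x = (10x + 2)·(x^3 + 6x^2 + 2x + 8) + (4x + 10). Hence a·b ≡ 4x + 10 (mod f). (F_13[x]/(f) is a field with 13^3 = 2197 elements since f is irreducible of degree 3.)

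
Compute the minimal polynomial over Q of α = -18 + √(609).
m_α(x) = x^2 + 36x - 285

From α + 18 = √(609), squaring gives (α + 18)^2 = 609, i.e. α^2 + 36α + 324 = 609, so α^2 + 36α - 285 = 0. The discriminant of x^2 + 36x - 285 is (36)^2 - 4·(-285) = 1296 + 1140 = 2436, and 4·(609) is not a perfect square in Q since 609 is squarefree and ≠ 1. Hence x^2 + 36x - 285 is irreducible over Q and is the minimal polynomial of α.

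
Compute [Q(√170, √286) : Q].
[Q(√170, √286) : Q] = 4

[Q(√170):Q] = 2 (min poly x^2 - 170, irreducible since 170 is squarefree > 1). For the top step, suppose √286 ∈ Q(√170), say √286 = c + d√170 with c, d ∈ Q. Squaring: 286 = c^2 + 170d^2 + 2cd√170. Since √170 ∉ Q this forces 2cd = 0. If d = 0 then √286 = c ∈ Q, contradicting 286 squarefree > 1. If c = 0 then 286 = 170d^2, so 170·286 = (170d)^2 is a perfect square in Q — but 170·286 = 48620 is not a perfect square (since 170 and 286 are distinct squarefree integers). Contradiction. Hence √286 ∉ Q(√170), so x^2 - 286 stays irreducible over Q(√170) and [Q(√170, √286) : Q(√170)] = 2. By the tower law, [Q(√170, √286) : Q] = 2 · 2 = 4.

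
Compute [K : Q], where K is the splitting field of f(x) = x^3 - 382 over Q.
[K : Q] = 6

The roots of x^3 - 382 are ∛382, ω∛382, ω^2∛382 where ω = e^(2πi/3) is a primitive cube root of unity, so K = Q(∛382, ω). Now [Q(∛382):Q] = 3 (since 382 is not a perfect cube, x^3 - 382 is irreducible) and [Q(ω):Q] = 2. Both 2 and 3 divide [K:Q], and [K:Q] ≤ 3·2 = 6, so [K:Q] = 6. (Equivalently: Q(∛382) ⊂ R but ω ∉ R, so [K : Q(∛382)] = 2.)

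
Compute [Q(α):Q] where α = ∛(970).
[Q(α):Q] = 3

The minimal polynomial of α is x^3 - 970, irreducible over Q since 970 is not a perfect cube (so x^3 - 970 has no rational root). Hence [Q(α):Q] = deg(m_α) = 3.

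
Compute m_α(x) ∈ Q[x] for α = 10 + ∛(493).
m_α(x) = x^3 - 30x^2 + 300x - 1493

Set β = α - 10 = ∛(493), so β^3 = 493. Then (α - 10)^3 - 493 = 0, i.e. α is a root of g(x) = (x - 10)^3 - 493 = x^3 - 30x^2 + 300x - 1493. Since g(x) = h(x - 10) where h(x) = x^3 - 493, and h is irreducible over Q (because 493 is not a perfect cube, so h has no rational root, and a monic cubic with no rational root is irreducible), g is also irreducible (irreducibility is preserved under the substitution x → x - 10). Hence m_α(x) = x^3 - 30x^2 + 300x - 1493.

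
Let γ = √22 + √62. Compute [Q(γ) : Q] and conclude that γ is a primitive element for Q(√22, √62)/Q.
[Q(γ) : Q] = 4 (equivalently, Q(γ) = Q(√22, √62))

Obviously Q(γ) ⊆ Q(√22, √62), and [Q(√22, √62):Q] = 4 (since 22, 62 are distinct squarefree integers > 1 with 1364 not a perfect square). To show equality we compute the minimal polynomial of γ. From γ = √22 + √62: γ^2 = 22 + 2√(1364) + 62 = 84 + 2√(1364), so γ^2 - 84 = 2√(1364); squaring, (γ^2 - 84)^2 = 4·1364, i.e. γ^4 - 168γ^2 + 7056 - 5456 = 0, i.e. γ^4 - 168γ^2 + 1600 = 0. So γ is a root of x^4 - 168x^2 + 1600. This polynomial is irreducible over Q: it has no rational root (each ±√22 ± √62 is irrational), and any factorization into two quadratics over Q would force √(1364) ∈ Q (pairing opposite roots) or √22, √62 ∈ Q (other pairings), all impossible. Hence [Q(γ):Q] = 4 = [Q(√22, √62):Q], so Q(γ) = Q(√22, √62).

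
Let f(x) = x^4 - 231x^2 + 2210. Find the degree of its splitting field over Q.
[K : Q] = 4

Solving the quadratic in x^2: x^2 = (231 ± √(231^2 - 4·2210))/2 = (231 ± √44521)/2 = (231 ± 211)/2, giving x^2 = 10 or x^2 = 221. So f(x) = (x^2 - 10)(x^2 - 221) and the roots of f are ±√10, ±√221. Hence the splitting field is K = Q(√10, √221). Since 10 and 221 are distinct squarefree integers > 1, their product 2210 is not a perfect square, so √221 ∉ Q(√10). By the tower law [K:Q] = [Q(√10,√221):Q(√10)] · [Q(√10):Q] = 2 · 2 = 4.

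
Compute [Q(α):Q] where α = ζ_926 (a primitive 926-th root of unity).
[Q(α):Q] = 462

The minimal polynomial of ζ_926 over Q is the 926-th cyclotomic polynomial Φ_926(x), which is irreducible over Q and has degree φ(926) = 462. Hence [Q(α):Q] = φ(926) = 462.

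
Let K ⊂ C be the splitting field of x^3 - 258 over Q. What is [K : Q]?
[K : Q] = 6

The roots of x^3 - 258 are ∛258, ω∛258, ω^2∛258 where ω = e^(2πi/3) is a primitive cube root of unity, so K = Q(∛258, ω). Now [Q(∛258):Q] = 3 (since 258 is not a perfect cube, x^3 - 258 is irreducible) and [Q(ω):Q] = 2. Both 2 and 3 divide [K:Q], and [K:Q] ≤ 3·2 = 6, so [K:Q] = 6. (Equivalently: Q(∛258) ⊂ R but ω ∉ R, so [K : Q(∛258)] = 2.)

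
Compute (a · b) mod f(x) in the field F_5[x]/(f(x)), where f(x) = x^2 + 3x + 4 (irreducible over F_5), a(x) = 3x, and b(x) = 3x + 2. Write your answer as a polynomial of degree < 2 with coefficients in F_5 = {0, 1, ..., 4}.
a · b ≡ 4x + 4 (mod f(x))

Multiply in F_5[x]: a(x)·b(x) = (3x)·(3x + 2) = 4x^2 + x. This has degree ≥ 2, so divide by f(x) over F_5: 4x^2 + x = (4)·(x^2 + 3x + 4) + (4x + 4). Hence a·b ≡ 4x + 4 (mod f). (F_5[x]/(f) is a field with 5^2 = 25 elements since f is irreducible of degree 2.)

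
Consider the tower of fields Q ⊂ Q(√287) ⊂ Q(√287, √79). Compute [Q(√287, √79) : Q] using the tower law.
[Q(√287, √79) : Q] = 4

[Q(√287):Q] = 2 (min poly x^2 - 287, irreducible since 287 is squarefree > 1). For the top step, suppose √79 ∈ Q(√287), say √79 = c + d√287 with c, d ∈ Q. Squaring: 79 = c^2 + 287d^2 + 2cd√287. Since √287 ∉ Q this forces 2cd = 0. If d = 0 then √79 = c ∈ Q, contradicting 79 squarefree > 1. If c = 0 then 79 = 287d^2, so 287·79 = (287d)^2 is a perfect square in Q — but 287·79 = 22673 is not a perfect square (since 287 and 79 are distinct squarefree integers). Contradiction. Hence √79 ∉ Q(√287), so x^2 - 79 stays irreducible over Q(√287) and [Q(√287, √79) : Q(√287)] = 2. By the tower law, [Q(√287, √79) : Q] = 2 · 2 = 4.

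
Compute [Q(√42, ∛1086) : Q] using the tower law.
[Q(√42, ∛1086) : Q] = 6

Let L = Q(√42, ∛1086). Since Q(√42) ⊂ L and [Q(√42):Q] = 2, the tower law gives 2 | [L:Q]. Likewise Q(∛1086) ⊂ L with [Q(∛1086):Q] = 3 (because 1086 is not a perfect cube), so 3 | [L:Q]. As gcd(2,3) = 1, [L:Q] is divisible by 6. Conversely L is generated over Q by √42 and ∛1086, so [L:Q] ≤ 2·3 = 6. Therefore [Q(√42, ∛1086) : Q] = 6.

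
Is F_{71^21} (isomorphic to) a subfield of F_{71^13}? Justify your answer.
No: F_{71^21} is not a subfield of F_{71^13}

F_{p^m} embeds in F_{p^n} iff m | n. Here 21 ∤ 13 (since 13 = 0·21 + 13 with remainder 13 ≠ 0), so F_{71^21} is not a subfield of F_{71^13}. Equivalently: if it were, the tower law would give 21 = [F_{71^21}:F_71] dividing [F_{71^13}:F_71] = 13, contradiction.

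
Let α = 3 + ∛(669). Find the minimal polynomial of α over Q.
m_α(x) = x^3 - 9x^2 + 27x - 696

Set β = α - 3 = ∛(669), so β^3 = 669. Then (α - 3)^3 - 669 = 0, i.e. α is a root of g(x) = (x - 3)^3 - 669 = x^3 - 9x^2 + 27x - 696. Since g(x) = h(x - 3) where h(x) = x^3 - 669, and h is irreducible over Q (because 669 is not a perfect cube, so h has no rational root, and a monic cubic with no rational root is irreducible), g is also irreducible (irreducibility is preserved under the substitution x → x - 3). Hence m_α(x) = x^3 - 9x^2 + 27x - 696.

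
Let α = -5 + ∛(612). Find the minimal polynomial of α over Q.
m_α(x) = x^3 + 15x^2 + 75x - 487

Set β = α + 5 = ∛(612), so β^3 = 612. Then (α + 5)^3 - 612 = 0, i.e. α is a root of g(x) = (x + 5)^3 - 612 = x^3 + 15x^2 + 75x - 487. Since g(x) = h(x + 5) where h(x) = x^3 - 612, and h is irreducible over Q (because 612 is not a perfect cube, so h has no rational root, and a monic cubic with no rational root is irreducible), g is also irreducible (irreducibility is preserved under the substitution x → x + 5). Hence m_α(x) = x^3 + 15x^2 + 75x - 487.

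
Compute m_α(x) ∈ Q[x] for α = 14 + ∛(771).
m_α(x) = x^3 - 42x^2 + 588x - 3515

Set β = α - 14 = ∛(771), so β^3 = 771. Then (α - 14)^3 - 771 = 0, i.e. α is a root of g(x) = (x - 14)^3 - 771 = x^3 - 42x^2 + 588x - 3515. Since g(x) = h(x - 14) where h(x) = x^3 - 771, and h is irreducible over Q (because 771 is not a perfect cube, so h has no rational root, and a monic cubic with no rational root is irreducible), g is also irreducible (irreducibility is preserved under the substitution x → x - 14). Hence m_α(x) = x^3 - 42x^2 + 588x - 3515.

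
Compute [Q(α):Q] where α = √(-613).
[Q(α):Q] = 2

[Q(α):Q] equals the degree of the minimal polynomial of α. Here α^2 = -613 and x^2 + 613 is irreducible (d = -613 is squarefree, ≠ 1, hence not a square), so deg(m_α) = 2. Thus [Q(α):Q] = 2.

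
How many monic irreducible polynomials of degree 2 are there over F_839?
There are 351541 monic irreducible polynomials of degree 2 over F_839

Each element of F_{839^2} that lies in no proper subfield is a root of exactly one monic irreducible of degree 2 over F_839, and each such polynomial has 2 distinct roots in F_{839^2}. By Möbius inversion the count is N_839(2) = (1/2) Σ_{d|2} μ(2/d) · 839^d = (1/2)(μ(2)·839^1 + μ(1)·839^2) = 703082/2 = 351541.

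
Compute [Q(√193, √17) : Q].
[Q(√193, √17) : Q] = 4

[Q(√193):Q] = 2 (min poly x^2 - 193, irreducible since 193 is squarefree > 1). For the top step, suppose √17 ∈ Q(√193), say √17 = c + d√193 with c, d ∈ Q. Squaring: 17 = c^2 + 193d^2 + 2cd√193. Since √193 ∉ Q this forces 2cd = 0. If d = 0 then √17 = c ∈ Q, contradicting 17 squarefree > 1. If c = 0 then 17 = 193d^2, so 193·17 = (193d)^2 is a perfect square in Q — but 193·17 = 3281 is not a perfect square (since 193 and 17 are distinct squarefree integers). Contradiction. Hence √17 ∉ Q(√193), so x^2 - 17 stays irreducible over Q(√193) and [Q(√193, √17) : Q(√193)] = 2. By the tower law, [Q(√193, √17) : Q] = 2 · 2 = 4.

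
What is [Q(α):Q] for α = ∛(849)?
[Q(α):Q] = 3

The minimal polynomial of α is x^3 - 849, irreducible over Q since 849 is not a perfect cube (so x^3 - 849 has no rational root). Hence [Q(α):Q] = deg(m_α) = 3.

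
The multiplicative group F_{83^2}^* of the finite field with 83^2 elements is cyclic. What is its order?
|F_{83^2}^*| = 6888

F_{83^2} has 83^2 = 6889 elements; its multiplicative group consists of all nonzero elements, so |F_{83^2}^*| = 6889 - 1 = 6888. (It is cyclic since any finite subgroup of the multiplicative group of a field is cyclic.)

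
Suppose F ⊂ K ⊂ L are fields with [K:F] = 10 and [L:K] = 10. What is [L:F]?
[L:F] = 100

The tower law says that for any tower of field extensions F ⊂ K ⊂ L with finite degrees, [L:F] = [L:K] · [K:F]. Here this gives [L:F] = 10 · 10 = 100.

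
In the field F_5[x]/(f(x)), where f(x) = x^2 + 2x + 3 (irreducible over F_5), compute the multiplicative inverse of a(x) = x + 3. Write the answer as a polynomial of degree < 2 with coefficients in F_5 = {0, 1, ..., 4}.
a(x)^(-1) ≡ 4x + 1 (mod f(x))

Since f is irreducible over F_5, F_5[x]/(f) is a field and a(x) ≠ 0 has an inverse. Apply the extended Euclidean algorithm to f(x) and a(x) in F_5[x]: f(x) = (x + 4)·a(x) + (1). The last nonzero remainder is the constant 1 = gcd(f, a) in F_5. Back-substituting through the division chain expresses 1 = s(x)·a(x) + t(x)·f(x) with s(x) ≡ 4x + 1 (mod f), so a(x)^(-1) ≡ s(x) = 4x + 1 (mod f). Check: (x + 3)·(4x + 1) = 4x^2 + 3x + 3 ≡ 1 (mod x^2 + 2x + 3).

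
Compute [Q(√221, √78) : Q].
[Q(√221, √78) : Q] = 4

[Q(√221):Q] = 2 (min poly x^2 - 221, irreducible since 221 is squarefree > 1). For the top step, suppose √78 ∈ Q(√221), say √78 = c + d√221 with c, d ∈ Q. Squaring: 78 = c^2 + 221d^2 + 2cd√221. Since √221 ∉ Q this forces 2cd = 0. If d = 0 then √78 = c ∈ Q, contradicting 78 squarefree > 1. If c = 0 then 78 = 221d^2, so 221·78 = (221d)^2 is a perfect square in Q — but 221·78 = 17238 is not a perfect square (since 221 and 78 are distinct squarefree integers). Contradiction. Hence √78 ∉ Q(√221), so x^2 - 78 stays irreducible over Q(√221) and [Q(√221, √78) : Q(√221)] = 2. By the tower law, [Q(√221, √78) : Q] = 2 · 2 = 4.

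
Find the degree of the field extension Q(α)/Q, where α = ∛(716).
[Q(α):Q] = 3

The minimal polynomial of α is x^3 - 716, irreducible over Q since 716 is not a perfect cube (so x^3 - 716 has no rational root). Hence [Q(α):Q] = deg(m_α) = 3.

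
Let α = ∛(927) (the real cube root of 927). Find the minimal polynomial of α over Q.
m_α(x) = x^3 - 927

α satisfies α^3 = 927, so x^3 - 927 annihilates α. By the rational root test, a rational root p/q (in lowest terms) of x^3 - 927 would satisfy p^3 = 927 q^3, forcing q = 1 and p^3 = 927; but 927 is not a perfect cube, contradiction. A monic cubic over Q with no rational root is irreducible (any nontrivial factorization would include a linear factor). Hence x^3 - 927 is the minimal polynomial of α, and in particular [Q(α):Q] = 3.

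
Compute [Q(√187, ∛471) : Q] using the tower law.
[Q(√187, ∛471) : Q] = 6

Let L = Q(√187, ∛471). Since Q(√187) ⊂ L and [Q(√187):Q] = 2, the tower law gives 2 | [L:Q]. Likewise Q(∛471) ⊂ L with [Q(∛471):Q] = 3 (because 471 is not a perfect cube), so 3 | [L:Q]. As gcd(2,3) = 1, [L:Q] is divisible by 6. Conversely L is generated over Q by √187 and ∛471, so [L:Q] ≤ 2·3 = 6. Therefore [Q(√187, ∛471) : Q] = 6.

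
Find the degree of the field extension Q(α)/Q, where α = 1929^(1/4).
[Q(α):Q] = 4

α is a root of x^4 - 1929. By Eisenstein's criterion at the prime p = 3 (which divides the constant term 1929 but p^2 = 9 does not, since 1929 is squarefree), x^4 - 1929 is irreducible over Q. Hence [Q(α):Q] = 4.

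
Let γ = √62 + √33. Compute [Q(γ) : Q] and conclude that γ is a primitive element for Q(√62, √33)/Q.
[Q(γ) : Q] = 4 (equivalently, Q(γ) = Q(√62, √33))

Obviously Q(γ) ⊆ Q(√62, √33), and [Q(√62, √33):Q] = 4 (since 62, 33 are distinct squarefree integers > 1 with 2046 not a perfect square). To show equality we compute the minimal polynomial of γ. From γ = √62 + √33: γ^2 = 62 + 2√(2046) + 33 = 95 + 2√(2046), so γ^2 - 95 = 2√(2046); squaring, (γ^2 - 95)^2 = 4·2046, i.e. γ^4 - 190γ^2 + 9025 - 8184 = 0, i.e. γ^4 - 190γ^2 + 841 = 0. So γ is a root of x^4 - 190x^2 + 841. This polynomial is irreducible over Q: it has no rational root (each ±√62 ± √33 is irrational), and any factorization into two quadratics over Q would force √(2046) ∈ Q (pairing opposite roots) or √62, √33 ∈ Q (other pairings), all impossible. Hence [Q(γ):Q] = 4 = [Q(√62, √33):Q], so Q(γ) = Q(√62, √33).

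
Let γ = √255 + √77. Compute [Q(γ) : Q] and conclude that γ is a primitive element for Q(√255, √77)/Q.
[Q(γ) : Q] = 4 (equivalently, Q(γ) = Q(√255, √77))

Obviously Q(γ) ⊆ Q(√255, √77), and [Q(√255, √77):Q] = 4 (since 255, 77 are distinct squarefree integers > 1 with 19635 not a perfect square). To show equality we compute the minimal polynomial of γ. From γ = √255 + √77: γ^2 = 255 + 2√(19635) + 77 = 332 + 2√(19635), so γ^2 - 332 = 2√(19635); squaring, (γ^2 - 332)^2 = 4·19635, i.e. γ^4 - 664γ^2 + 110224 - 78540 = 0, i.e. γ^4 - 664γ^2 + 31684 = 0. So γ is a root of x^4 - 664x^2 + 31684. This polynomial is irreducible over Q: it has no rational root (each ±√255 ± √77 is irrational), and any factorization into two quadratics over Q would force √(19635) ∈ Q (pairing opposite roots) or √255, √77 ∈ Q (other pairings), all impossible. Hence [Q(γ):Q] = 4 = [Q(√255, √77):Q], so Q(γ) = Q(√255, √77).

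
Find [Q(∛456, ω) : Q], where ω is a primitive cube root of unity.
[Q(∛456, ω) : Q] = 6

[Q(∛456):Q] = 3 (min poly x^3 - 456, irreducible since 456 is not a perfect cube). [Q(ω):Q] = 2 (min poly x^2 + x + 1). Since Q(∛456) ⊂ R and ω ∉ R, we have ω ∉ Q(∛456), so x^2 + x + 1 remains irreducible over Q(∛456) and [Q(∛456, ω) : Q(∛456)] = 2. By the tower law, [Q(∛456, ω) : Q] = 3 · 2 = 6. (In fact Q(∛456, ω) is the splitting field of x^3 - 456 over Q.)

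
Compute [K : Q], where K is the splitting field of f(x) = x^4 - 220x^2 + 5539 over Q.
[K : Q] = 4

Solving the quadratic in x^2: x^2 = (220 ± √(220^2 - 4·5539))/2 = (220 ± √26244)/2 = (220 ± 162)/2, giving x^2 = 191 or x^2 = 29. So f(x) = (x^2 - 191)(x^2 - 29) and the roots of f are ±√191, ±√29. Hence the splitting field is K = Q(√191, √29). Since 191 and 29 are distinct squarefree integers > 1, their product 5539 is not a perfect square, so √29 ∉ Q(√191). By the tower law [K:Q] = [Q(√191,√29):Q(√191)] · [Q(√191):Q] = 2 · 2 = 4.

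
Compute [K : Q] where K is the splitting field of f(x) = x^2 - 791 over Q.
[K : Q] = 2

f(x) = x^2 - 791 factors as (x - √791)(x + √791). The splitting field is K = Q(√791). Since 791 is squarefree and > 1, it is not a perfect square, so x^2 - 791 is irreducible over Q and [Q(√791) : Q] = 2. Hence [K : Q] = 2.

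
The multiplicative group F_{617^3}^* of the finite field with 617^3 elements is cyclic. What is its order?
|F_{617^3}^*| = 234885112

F_{617^3} has 617^3 = 234885113 elements; its multiplicative group consists of all nonzero elements, so |F_{617^3}^*| = 234885113 - 1 = 234885112. (It is cyclic since any finite subgroup of the multiplicative group of a field is cyclic.)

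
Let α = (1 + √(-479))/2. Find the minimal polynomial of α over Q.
m_α(x) = x^2 - x + 120

From 2α - 1 = √(-479), squaring gives (2α - 1)^2 = -479, i.e. 4α^2 - 4α + 1 = -479, so α^2 - α + (1 + 479)/4 = 0. Since -479 ≡ 1 (mod 4), (1 + 479)/4 = 120 ∈ Z. The polynomial x^2 - x + 120 has discriminant 1 - 4·(120) = -479, which is not a perfect square in Q (d = -479 is squarefree and ≠ 1), so x^2 - x + 120 is irreducible over Q. It is the minimal polynomial of α.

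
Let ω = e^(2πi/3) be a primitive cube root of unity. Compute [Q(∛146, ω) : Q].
[Q(∛146, ω) : Q] = 6

[Q(∛146):Q] = 3 (min poly x^3 - 146, irreducible since 146 is not a perfect cube). [Q(ω):Q] = 2 (min poly x^2 + x + 1). Since Q(∛146) ⊂ R and ω ∉ R, we have ω ∉ Q(∛146), so x^2 + x + 1 remains irreducible over Q(∛146) and [Q(∛146, ω) : Q(∛146)] = 2. By the tower law, [Q(∛146, ω) : Q] = 3 · 2 = 6. (In fact Q(∛146, ω) is the splitting field of x^3 - 146 over Q.)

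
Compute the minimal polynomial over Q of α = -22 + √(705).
m_α(x) = x^2 + 44x - 221

From α + 22 = √(705), squaring gives (α + 22)^2 = 705, i.e. α^2 + 44α + 484 = 705, so α^2 + 44α - 221 = 0. The discriminant of x^2 + 44x - 221 is (44)^2 - 4·(-221) = 1936 + 884 = 2820, and 4·(705) is not a perfect square in Q since 705 is squarefree and ≠ 1. Hence x^2 + 44x - 221 is irreducible over Q and is the minimal polynomial of α.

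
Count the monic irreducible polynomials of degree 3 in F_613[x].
There are 76781928 monic irreducible polynomials of degree 3 over F_613

Each element of F_{613^3} that lies in no proper subfield is a root of exactly one monic irreducible of degree 3 over F_613, and each such polynomial has 3 distinct roots in F_{613^3}. By Möbius inversion the count is N_613(3) = (1/3) Σ_{d|3} μ(3/d) · 613^d = (1/3)(μ(3)·613^1 + μ(1)·613^3) = 230345784/3 = 76781928.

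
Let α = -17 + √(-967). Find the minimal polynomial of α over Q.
m_α(x) = x^2 + 34x + 1256

From α + 17 = √(-967), squaring gives (α + 17)^2 = -967, i.e. α^2 + 34α + 289 = -967, so α^2 + 34α + 1256 = 0. The discriminant of x^2 + 34x + 1256 is (34)^2 - 4·(1256) = 1156 - 5024 = -3868, and 4·(-967) is not a perfect square in Q since -967 is squarefree and ≠ 1. Hence x^2 + 34x + 1256 is irreducible over Q and is the minimal polynomial of α.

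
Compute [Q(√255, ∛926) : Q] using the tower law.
[Q(√255, ∛926) : Q] = 6

Let L = Q(√255, ∛926). Since Q(√255) ⊂ L and [Q(√255):Q] = 2, the tower law gives 2 | [L:Q]. Likewise Q(∛926) ⊂ L with [Q(∛926):Q] = 3 (because 926 is not a perfect cube), so 3 | [L:Q]. As gcd(2,3) = 1, [L:Q] is divisible by 6. Conversely L is generated over Q by √255 and ∛926, so [L:Q] ≤ 2·3 = 6. Therefore [Q(√255, ∛926) : Q] = 6.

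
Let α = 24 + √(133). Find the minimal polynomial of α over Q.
m_α(x) = x^2 - 48x + 443

From α - 24 = √(133), squaring gives (α - 24)^2 = 133, i.e. α^2 - 48α + 576 = 133, so α^2 - 48α + 443 = 0. The discriminant of x^2 - 48x + 443 is (-48)^2 - 4·(443) = 2304 - 1772 = 532, and 4·(133) is not a perfect square in Q since 133 is squarefree and ≠ 1. Hence x^2 - 48x + 443 is irreducible over Q and is the minimal polynomial of α.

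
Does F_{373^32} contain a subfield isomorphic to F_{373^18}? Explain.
No: F_{373^18} is not a subfield of F_{373^32}

F_{p^m} embeds in F_{p^n} iff m | n. Here 18 ∤ 32 (since 32 = 1·18 + 14 with remainder 14 ≠ 0), so F_{373^18} is not a subfield of F_{373^32}. Equivalently: if it were, the tower law would give 18 = [F_{373^18}:F_373] dividing [F_{373^32}:F_373] = 32, contradiction.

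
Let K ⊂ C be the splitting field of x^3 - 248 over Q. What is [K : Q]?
[K : Q] = 6

The roots of x^3 - 248 are ∛248, ω∛248, ω^2∛248 where ω = e^(2πi/3) is a primitive cube root of unity, so K = Q(∛248, ω). Now [Q(∛248):Q] = 3 (since 248 is not a perfect cube, x^3 - 248 is irreducible) and [Q(ω):Q] = 2. Both 2 and 3 divide [K:Q], and [K:Q] ≤ 3·2 = 6, so [K:Q] = 6. (Equivalently: Q(∛248) ⊂ R but ω ∉ R, so [K : Q(∛248)] = 2.)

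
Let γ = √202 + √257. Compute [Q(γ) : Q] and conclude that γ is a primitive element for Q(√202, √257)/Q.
[Q(γ) : Q] = 4 (equivalently, Q(γ) = Q(√202, √257))

Obviously Q(γ) ⊆ Q(√202, √257), and [Q(√202, √257):Q] = 4 (since 202, 257 are distinct squarefree integers > 1 with 51914 not a perfect square). To show equality we compute the minimal polynomial of γ. From γ = √202 + √257: γ^2 = 202 + 2√(51914) + 257 = 459 + 2√(51914), so γ^2 - 459 = 2√(51914); squaring, (γ^2 - 459)^2 = 4·51914, i.e. γ^4 - 918γ^2 + 210681 - 207656 = 0, i.e. γ^4 - 918γ^2 + 3025 = 0. So γ is a root of x^4 - 918x^2 + 3025. This polynomial is irreducible over Q: it has no rational root (each ±√202 ± √257 is irrational), and any factorization into two quadratics over Q would force √(51914) ∈ Q (pairing opposite roots) or √202, √257 ∈ Q (other pairings), all impossible. Hence [Q(γ):Q] = 4 = [Q(√202, √257):Q], so Q(γ) = Q(√202, √257).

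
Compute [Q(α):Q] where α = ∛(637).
[Q(α):Q] = 3

The minimal polynomial of α is x^3 - 637, irreducible over Q since 637 is not a perfect cube (so x^3 - 637 has no rational root). Hence [Q(α):Q] = deg(m_α) = 3.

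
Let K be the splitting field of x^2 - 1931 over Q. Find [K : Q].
[K : Q] = 2

f(x) = x^2 - 1931 factors as (x - √1931)(x + √1931). The splitting field is K = Q(√1931). Since 1931 is squarefree and > 1, it is not a perfect square, so x^2 - 1931 is irreducible over Q and [Q(√1931) : Q] = 2. Hence [K : Q] = 2.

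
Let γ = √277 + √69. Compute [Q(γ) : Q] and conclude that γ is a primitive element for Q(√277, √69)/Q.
[Q(γ) : Q] = 4 (equivalently, Q(γ) = Q(√277, √69))

Obviously Q(γ) ⊆ Q(√277, √69), and [Q(√277, √69):Q] = 4 (since 277, 69 are distinct squarefree integers > 1 with 19113 not a perfect square). To show equality we compute the minimal polynomial of γ. From γ = √277 + √69: γ^2 = 277 + 2√(19113) + 69 = 346 + 2√(19113), so γ^2 - 346 = 2√(19113); squaring, (γ^2 - 346)^2 = 4·19113, i.e. γ^4 - 692γ^2 + 119716 - 76452 = 0, i.e. γ^4 - 692γ^2 + 43264 = 0. So γ is a root of x^4 - 692x^2 + 43264. This polynomial is irreducible over Q: it has no rational root (each ±√277 ± √69 is irrational), and any factorization into two quadratics over Q would force √(19113) ∈ Q (pairing opposite roots) or √277, √69 ∈ Q (other pairings), all impossible. Hence [Q(γ):Q] = 4 = [Q(√277, √69):Q], so Q(γ) = Q(√277, √69).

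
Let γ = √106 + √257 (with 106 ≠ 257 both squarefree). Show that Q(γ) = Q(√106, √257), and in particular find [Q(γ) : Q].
[Q(γ) : Q] = 4 (equivalently, Q(γ) = Q(√106, √257))

Obviously Q(γ) ⊆ Q(√106, √257), and [Q(√106, √257):Q] = 4 (since 106, 257 are distinct squarefree integers > 1 with 27242 not a perfect square). To show equality we compute the minimal polynomial of γ. From γ = √106 + √257: γ^2 = 106 + 2√(27242) + 257 = 363 + 2√(27242), so γ^2 - 363 = 2√(27242); squaring, (γ^2 - 363)^2 = 4·27242, i.e. γ^4 - 726γ^2 + 131769 - 108968 = 0, i.e. γ^4 - 726γ^2 + 22801 = 0. So γ is a root of x^4 - 726x^2 + 22801. This polynomial is irreducible over Q: it has no rational root (each ±√106 ± √257 is irrational), and any factorization into two quadratics over Q would force √(27242) ∈ Q (pairing opposite roots) or √106, √257 ∈ Q (other pairings), all impossible. Hence [Q(γ):Q] = 4 = [Q(√106, √257):Q], so Q(γ) = Q(√106, √257).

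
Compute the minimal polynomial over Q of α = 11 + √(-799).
m_α(x) = x^2 - 22x + 920

From α - 11 = √(-799), squaring gives (α - 11)^2 = -799, i.e. α^2 - 22α + 121 = -799, so α^2 - 22α + 920 = 0. The discriminant of x^2 - 22x + 920 is (-22)^2 - 4·(920) = 484 - 3680 = -3196, and 4·(-799) is not a perfect square in Q since -799 is squarefree and ≠ 1. Hence x^2 - 22x + 920 is irreducible over Q and is the minimal polynomial of α.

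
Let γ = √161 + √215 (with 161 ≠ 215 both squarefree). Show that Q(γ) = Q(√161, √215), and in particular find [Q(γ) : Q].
[Q(γ) : Q] = 4 (equivalently, Q(γ) = Q(√161, √215))

Obviously Q(γ) ⊆ Q(√161, √215), and [Q(√161, √215):Q] = 4 (since 161, 215 are distinct squarefree integers > 1 with 34615 not a perfect square). To show equality we compute the minimal polynomial of γ. From γ = √161 + √215: γ^2 = 161 + 2√(34615) + 215 = 376 + 2√(34615), so γ^2 - 376 = 2√(34615); squaring, (γ^2 - 376)^2 = 4·34615, i.e. γ^4 - 752γ^2 + 141376 - 138460 = 0, i.e. γ^4 - 752γ^2 + 2916 = 0. So γ is a root of x^4 - 752x^2 + 2916. This polynomial is irreducible over Q: it has no rational root (each ±√161 ± √215 is irrational), and any factorization into two quadratics over Q would force √(34615) ∈ Q (pairing opposite roots) or √161, √215 ∈ Q (other pairings), all impossible. Hence [Q(γ):Q] = 4 = [Q(√161, √215):Q], so Q(γ) = Q(√161, √215).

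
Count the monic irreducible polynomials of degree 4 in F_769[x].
There are 87426810240 monic irreducible polynomials of degree 4 over F_769

Each element of F_{769^4} that lies in no proper subfield is a root of exactly one monic irreducible of degree 4 over F_769, and each such polynomial has 4 distinct roots in F_{769^4}. By Möbius inversion the count is N_769(4) = (1/4) Σ_{d|4} μ(4/d) · 769^d = (1/4)(μ(4)·769^1 + μ(2)·769^2 + μ(1)·769^4) = 349707240960/4 = 87426810240.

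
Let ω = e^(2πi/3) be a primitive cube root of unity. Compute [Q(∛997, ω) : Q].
[Q(∛997, ω) : Q] = 6

[Q(∛997):Q] = 3 (min poly x^3 - 997, irreducible since 997 is not a perfect cube). [Q(ω):Q] = 2 (min poly x^2 + x + 1). Since Q(∛997) ⊂ R and ω ∉ R, we have ω ∉ Q(∛997), so x^2 + x + 1 remains irreducible over Q(∛997) and [Q(∛997, ω) : Q(∛997)] = 2. By the tower law, [Q(∛997, ω) : Q] = 3 · 2 = 6. (In fact Q(∛997, ω) is the splitting field of x^3 - 997 over Q.)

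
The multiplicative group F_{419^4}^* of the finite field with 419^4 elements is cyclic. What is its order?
|F_{419^4}^*| = 30821664720

F_{419^4} has 419^4 = 30821664721 elements; its multiplicative group consists of all nonzero elements, so |F_{419^4}^*| = 30821664721 - 1 = 30821664720. (It is cyclic since any finite subgroup of the multiplicative group of a field is cyclic.)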